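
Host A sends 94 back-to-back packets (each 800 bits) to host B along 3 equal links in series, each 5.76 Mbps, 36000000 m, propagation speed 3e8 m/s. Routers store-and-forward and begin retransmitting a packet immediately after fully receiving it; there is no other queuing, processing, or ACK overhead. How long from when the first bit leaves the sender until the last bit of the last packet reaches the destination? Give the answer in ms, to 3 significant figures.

373 ms

Per-hop transmission t_tx = L/R = 800/5760000 = 0.138889 ms.
Per-hop propagation t_prop = 36000000/300000000 = 120 ms.
Pipeline fill: first packet needs 3·t_tx to clear all hops; remaining 93 packets each add one t_tx.
Total = (3+94-1)·t_tx + 3·t_prop = 96·0.138889 + 3·120 = 373 ms.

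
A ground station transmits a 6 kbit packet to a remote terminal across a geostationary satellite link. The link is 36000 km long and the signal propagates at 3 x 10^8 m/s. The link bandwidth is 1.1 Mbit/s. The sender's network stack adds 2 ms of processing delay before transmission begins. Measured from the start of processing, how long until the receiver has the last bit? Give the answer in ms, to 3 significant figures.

127 ms

L = 6000 bits.
Transmission delay = L/R = 6000 / 1100000 = 5.45455 ms.
Propagation delay = d/s = 36000000 m / 300000000 m/s = 120 ms.
Plus processing delay 2 ms = 2 ms.
Total = 127 ms.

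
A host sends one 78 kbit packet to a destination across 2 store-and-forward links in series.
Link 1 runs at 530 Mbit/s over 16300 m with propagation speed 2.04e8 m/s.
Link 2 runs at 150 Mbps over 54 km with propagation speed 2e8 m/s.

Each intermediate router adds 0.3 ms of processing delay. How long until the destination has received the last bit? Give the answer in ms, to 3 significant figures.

1.32 ms

L = 78000 bits.
Transmission delays (L/R per hop): 0.14717, 0.52 ms; sum = 0.66717 ms.
Propagation delays (d/s per hop): 0.079902, 0.27 ms; sum = 0.349902 ms.
Processing at 1 router(s): 1 × 0.3 ms = 0.3 ms.
End-to-end = 1.32 ms.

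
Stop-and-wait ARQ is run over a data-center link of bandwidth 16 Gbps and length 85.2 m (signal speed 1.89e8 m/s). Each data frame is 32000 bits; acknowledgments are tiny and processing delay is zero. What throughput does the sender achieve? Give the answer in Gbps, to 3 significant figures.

11.0 Gbps

t_tx = L/R = 32000/16000000000 = 2e-06 s.
t_prop = 85.2/189000000 = 4.50794e-07 s; RTT = 9.01587e-07 s.
Cycle = t_tx + RTT = 2.90159e-06 s.
Throughput = L / cycle = 32000 / 2.90159e-06 = 11.0 Gbps.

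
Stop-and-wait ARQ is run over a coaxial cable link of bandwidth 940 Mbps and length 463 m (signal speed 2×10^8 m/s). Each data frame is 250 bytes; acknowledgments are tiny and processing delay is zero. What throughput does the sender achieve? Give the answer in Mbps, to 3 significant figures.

t_tx = L/R = 2000/940000000 = 2.12766e-06 s.
t_prop = 463/200000000 = 2.315e-06 s; RTT = 4.63e-06 s.
Cycle = t_tx + RTT = 6.75766e-06 s.
Throughput = L / cycle = 2000 / 6.75766e-06 = 296 Mbps.

296 Mbps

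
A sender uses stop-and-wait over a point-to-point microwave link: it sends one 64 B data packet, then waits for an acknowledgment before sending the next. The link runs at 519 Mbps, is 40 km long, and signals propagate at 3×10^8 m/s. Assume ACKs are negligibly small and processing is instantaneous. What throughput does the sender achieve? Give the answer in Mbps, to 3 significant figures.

t_tx = L/R = 512/519000000 = 9.86513e-07 s.
t_prop = 40000/300000000 = 0.000133333 s; RTT = 0.000266667 s.
Cycle = t_tx + RTT = 0.000267653 s.
Throughput = L / cycle = 512 / 0.000267653 = 1.91 Mbps.

1.91 Mbps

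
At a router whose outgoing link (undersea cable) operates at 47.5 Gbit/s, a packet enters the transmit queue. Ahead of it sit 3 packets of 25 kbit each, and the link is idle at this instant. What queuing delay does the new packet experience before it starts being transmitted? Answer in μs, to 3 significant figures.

Each queued packet: L/R = 25000/47500000000 = 0.526316 μs.
3 queued → 1.57895 μs.
Queuing delay = 1.58 μs.

1.58 μs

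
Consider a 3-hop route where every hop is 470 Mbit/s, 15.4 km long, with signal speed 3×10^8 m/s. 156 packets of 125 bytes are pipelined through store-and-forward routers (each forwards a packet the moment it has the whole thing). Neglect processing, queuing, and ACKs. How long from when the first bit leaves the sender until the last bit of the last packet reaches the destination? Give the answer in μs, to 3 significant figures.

490 μs

Per-hop transmission t_tx = L/R = 1000/470000000 = 2.12766 μs.
Per-hop propagation t_prop = 15400/300000000 = 51.3333 μs.
Pipeline fill: first packet needs 3·t_tx to clear all hops; remaining 155 packets each add one t_tx.
Total = (3+156-1)·t_tx + 3·t_prop = 158·2.12766 + 3·51.3333 = 490 μs.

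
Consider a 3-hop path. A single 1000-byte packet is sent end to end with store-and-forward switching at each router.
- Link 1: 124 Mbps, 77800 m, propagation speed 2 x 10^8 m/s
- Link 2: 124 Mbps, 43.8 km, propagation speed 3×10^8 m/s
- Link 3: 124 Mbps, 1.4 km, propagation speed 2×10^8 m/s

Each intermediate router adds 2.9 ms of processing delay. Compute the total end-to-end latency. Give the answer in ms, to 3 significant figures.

6.54 ms

L = 1000 × 8 = 8000 bits.
Transmission delay per hop = L/R = 8000/124000000 = 0.0645161 ms; 3 hops → 0.193548 ms.
Propagation delays (d/s per hop): 0.389, 0.146, 0.007 ms; sum = 0.542 ms.
Processing at 2 router(s): 2 × 2.9 ms = 5.8 ms.
End-to-end = 6.54 ms.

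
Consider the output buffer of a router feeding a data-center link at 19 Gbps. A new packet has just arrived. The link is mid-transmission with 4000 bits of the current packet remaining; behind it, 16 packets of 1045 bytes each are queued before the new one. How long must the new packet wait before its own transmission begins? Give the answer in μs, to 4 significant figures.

Each queued packet: L/R = 8360/19000000000 = 0.44 μs.
16 queued → 7.04 μs.
Plus remaining 4000 bits of current packet: 0.210526 μs.
Queuing delay = 7.251 μs.

7.251 μs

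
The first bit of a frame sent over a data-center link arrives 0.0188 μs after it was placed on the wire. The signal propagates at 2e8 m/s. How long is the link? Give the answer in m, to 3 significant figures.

d = s × t_prop = 200000000 × 1.88e-08 = 3.76 m.

3.76 m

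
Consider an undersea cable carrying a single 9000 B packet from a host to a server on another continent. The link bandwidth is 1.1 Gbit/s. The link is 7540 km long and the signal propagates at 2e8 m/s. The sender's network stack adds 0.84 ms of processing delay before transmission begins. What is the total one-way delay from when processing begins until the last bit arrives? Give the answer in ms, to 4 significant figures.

38.61 ms

L = 9000 × 8 = 72000 bits.
Transmission delay = L/R = 72000 / 1100000000 = 0.0654545 ms.
Propagation delay = d/s = 7540000 m / 200000000 m/s = 37.7 ms.
Plus processing delay 0.84 ms = 0.84 ms.
Total = 38.61 ms.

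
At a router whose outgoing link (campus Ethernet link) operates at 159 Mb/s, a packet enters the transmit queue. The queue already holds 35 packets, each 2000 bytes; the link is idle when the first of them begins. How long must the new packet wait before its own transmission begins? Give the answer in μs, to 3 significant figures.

3520 μs

Each queued packet: L/R = 16000/159000000 = 100.629 μs.
35 queued → 3522.01 μs.
Queuing delay = 3520 μs.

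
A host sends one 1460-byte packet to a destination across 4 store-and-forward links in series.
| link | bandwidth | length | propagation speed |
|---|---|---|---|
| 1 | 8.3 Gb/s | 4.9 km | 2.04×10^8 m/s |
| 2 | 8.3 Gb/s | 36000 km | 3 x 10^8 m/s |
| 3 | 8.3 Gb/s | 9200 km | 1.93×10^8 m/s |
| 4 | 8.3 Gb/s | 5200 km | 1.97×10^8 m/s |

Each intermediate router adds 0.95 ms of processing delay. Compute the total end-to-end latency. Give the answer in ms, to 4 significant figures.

196.9 ms

L = 1460 × 8 = 11680 bits.
Transmission delay per hop = L/R = 11680/8.3e+09 = 0.00140723 ms; 4 hops → 0.00562892 ms.
Propagation delays (d/s per hop): 0.0240196, 120, 47.6684, 26.3959 ms; sum = 194.088 ms.
Processing at 3 router(s): 3 × 0.95 ms = 2.85 ms.
End-to-end = 196.9 ms.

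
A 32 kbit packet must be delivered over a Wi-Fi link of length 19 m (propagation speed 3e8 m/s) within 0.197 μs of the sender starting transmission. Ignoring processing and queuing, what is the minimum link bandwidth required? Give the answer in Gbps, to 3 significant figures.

Propagation delay = 19 / 300000000 = 0.0633333 μs.
Transmission budget = 0.197 − 0.0633333 = 0.133667 μs.
R ≥ L / t_tx = 32000 bits / 1.33667e-07 s = 239 Gbps.

239 Gbps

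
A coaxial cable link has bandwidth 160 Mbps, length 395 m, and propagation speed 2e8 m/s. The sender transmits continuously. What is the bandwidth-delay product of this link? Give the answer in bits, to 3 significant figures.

316 bits

Propagation delay = 395 / 200000000 = 1.975e-06 s.
BDP = R × t_prop = 160000000 × 1.975e-06 = 316 bits.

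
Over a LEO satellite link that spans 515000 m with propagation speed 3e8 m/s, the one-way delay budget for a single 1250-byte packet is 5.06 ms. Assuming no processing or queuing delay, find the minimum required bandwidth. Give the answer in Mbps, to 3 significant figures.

2.99 Mbps

L = 10000 bits.
Propagation delay = 515000 / 300000000 = 1.71667 ms.
Transmission budget = 5.06 − 1.71667 = 3.34333 ms.
R ≥ L / t_tx = 10000 bits / 0.00334333 s = 2.99 Mbps.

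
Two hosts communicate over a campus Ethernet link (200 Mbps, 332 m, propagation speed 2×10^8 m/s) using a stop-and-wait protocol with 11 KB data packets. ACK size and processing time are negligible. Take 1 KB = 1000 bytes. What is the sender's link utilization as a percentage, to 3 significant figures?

99.3 %

t_tx = L/R = 88000/200000000 = 0.00044 s.
t_prop = 332/200000000 = 1.66e-06 s; RTT = 3.32e-06 s.
Cycle = t_tx + RTT = 0.00044332 s.
Utilization = t_tx / cycle = 0.00044/0.00044332 = 99.3 %.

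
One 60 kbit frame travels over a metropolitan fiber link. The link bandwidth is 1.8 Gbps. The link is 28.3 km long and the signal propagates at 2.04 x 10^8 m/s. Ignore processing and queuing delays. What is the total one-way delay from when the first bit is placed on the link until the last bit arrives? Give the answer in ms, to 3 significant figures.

L = 60000 bits.
Transmission delay = L/R = 60000 / 1800000000 = 0.0333333 ms.
Propagation delay = d/s = 28300 m / 204000000 m/s = 0.138725 ms.
Total = 0.172 ms.

0.172 ms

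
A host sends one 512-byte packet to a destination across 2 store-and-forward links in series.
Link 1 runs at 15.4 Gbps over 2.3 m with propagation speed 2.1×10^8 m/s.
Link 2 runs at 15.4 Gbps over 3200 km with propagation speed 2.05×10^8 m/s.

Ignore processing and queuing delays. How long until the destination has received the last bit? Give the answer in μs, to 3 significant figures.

L = 512 × 8 = 4096 bits.
Transmission delay per hop = L/R = 4096/15400000000 = 0.265974 μs; 2 hops → 0.531948 μs.
Propagation delays (d/s per hop): 0.0109524, 15609.8 μs; sum = 15609.8 μs.
End-to-end = 15600 μs.

15600 μs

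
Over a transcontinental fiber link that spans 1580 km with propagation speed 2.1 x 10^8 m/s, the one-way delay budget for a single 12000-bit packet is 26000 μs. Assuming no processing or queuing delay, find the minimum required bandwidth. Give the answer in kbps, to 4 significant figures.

649.5 kbps

Propagation delay = 1580000 / 210000000 = 7523.81 μs.
Transmission budget = 26000 − 7523.81 = 18476.2 μs.
R ≥ L / t_tx = 12000 bits / 0.0184762 s = 649.5 kbps.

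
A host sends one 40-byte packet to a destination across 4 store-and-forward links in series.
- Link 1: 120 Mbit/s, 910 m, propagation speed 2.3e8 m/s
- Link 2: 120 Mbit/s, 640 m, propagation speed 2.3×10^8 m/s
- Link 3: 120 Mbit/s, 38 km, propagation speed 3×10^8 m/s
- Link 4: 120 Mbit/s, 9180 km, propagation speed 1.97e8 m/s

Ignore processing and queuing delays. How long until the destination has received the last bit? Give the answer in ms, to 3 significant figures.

46.7 ms

L = 40 × 8 = 320 bits.
Transmission delay per hop = L/R = 320/120000000 = 0.00266667 ms; 4 hops → 0.0106667 ms.
Propagation delays (d/s per hop): 0.00395652, 0.00278261, 0.126667, 46.599 ms; sum = 46.7324 ms.
End-to-end = 46.7 ms.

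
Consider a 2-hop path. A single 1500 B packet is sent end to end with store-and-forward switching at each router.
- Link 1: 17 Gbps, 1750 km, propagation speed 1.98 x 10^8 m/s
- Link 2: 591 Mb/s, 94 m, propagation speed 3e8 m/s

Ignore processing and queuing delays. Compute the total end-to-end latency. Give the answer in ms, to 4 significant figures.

L = 1500 × 8 = 12000 bits.
Transmission delays (L/R per hop): 0.000705882, 0.0203046 ms; sum = 0.0210105 ms.
Propagation delays (d/s per hop): 8.83838, 0.000313333 ms; sum = 8.8387 ms.
End-to-end = 8.860 ms.

8.860 ms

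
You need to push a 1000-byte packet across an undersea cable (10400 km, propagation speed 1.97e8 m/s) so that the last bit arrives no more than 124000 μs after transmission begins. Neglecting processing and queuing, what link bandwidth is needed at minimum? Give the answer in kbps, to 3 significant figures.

L = 8000 bits.
Propagation delay = 10400000 / 197000000 = 52791.9 μs.
Transmission budget = 124000 − 52791.9 = 71208.1 μs.
R ≥ L / t_tx = 8000 bits / 0.0712081 s = 112 kbps.

112 kbps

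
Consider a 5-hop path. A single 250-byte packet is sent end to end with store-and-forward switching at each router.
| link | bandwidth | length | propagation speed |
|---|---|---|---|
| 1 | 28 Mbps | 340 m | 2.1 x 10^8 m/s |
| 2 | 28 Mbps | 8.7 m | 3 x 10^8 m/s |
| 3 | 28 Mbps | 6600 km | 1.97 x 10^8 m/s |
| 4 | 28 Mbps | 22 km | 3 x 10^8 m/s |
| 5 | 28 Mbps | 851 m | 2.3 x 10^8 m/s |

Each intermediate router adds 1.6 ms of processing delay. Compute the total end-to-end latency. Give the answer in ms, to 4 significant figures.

40.34 ms

L = 250 × 8 = 2000 bits.
Transmission delay per hop = L/R = 2000/28000000 = 0.0714286 ms; 5 hops → 0.357143 ms.
Propagation delays (d/s per hop): 0.00161905, 2.9e-05, 33.5025, 0.0733333, 0.0037 ms; sum = 33.5812 ms.
Processing at 4 router(s): 4 × 1.6 ms = 6.4 ms.
End-to-end = 40.34 ms.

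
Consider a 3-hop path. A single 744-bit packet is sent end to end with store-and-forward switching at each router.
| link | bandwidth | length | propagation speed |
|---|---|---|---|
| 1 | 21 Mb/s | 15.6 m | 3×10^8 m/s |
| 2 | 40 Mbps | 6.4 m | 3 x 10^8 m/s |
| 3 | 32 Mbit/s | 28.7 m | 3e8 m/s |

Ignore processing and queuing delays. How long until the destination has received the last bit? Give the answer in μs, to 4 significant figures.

77.45 μs

Transmission delays (L/R per hop): 35.4286, 18.6, 23.25 μs; sum = 77.2786 μs.
Propagation delays (d/s per hop): 0.052, 0.0213333, 0.0956667 μs; sum = 0.169 μs.
End-to-end = 77.45 μs.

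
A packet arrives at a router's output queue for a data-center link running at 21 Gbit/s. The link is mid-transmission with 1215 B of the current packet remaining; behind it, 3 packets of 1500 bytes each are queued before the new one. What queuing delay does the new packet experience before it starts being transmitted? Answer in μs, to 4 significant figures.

Each queued packet: L/R = 12000/21000000000 = 0.571429 μs.
3 queued → 1.71429 μs.
Plus remaining 9720 bits of current packet: 0.462857 μs.
Queuing delay = 2.177 μs.

2.177 μs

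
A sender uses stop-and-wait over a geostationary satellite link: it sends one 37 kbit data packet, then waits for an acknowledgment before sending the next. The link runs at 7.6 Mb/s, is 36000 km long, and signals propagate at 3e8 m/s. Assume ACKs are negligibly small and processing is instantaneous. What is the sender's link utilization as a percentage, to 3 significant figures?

1.99 %

t_tx = L/R = 37000/7600000 = 0.00486842 s.
t_prop = 36000000/300000000 = 0.12 s; RTT = 0.24 s.
Cycle = t_tx + RTT = 0.244868 s.
Utilization = t_tx / cycle = 0.00486842/0.244868 = 1.99 %.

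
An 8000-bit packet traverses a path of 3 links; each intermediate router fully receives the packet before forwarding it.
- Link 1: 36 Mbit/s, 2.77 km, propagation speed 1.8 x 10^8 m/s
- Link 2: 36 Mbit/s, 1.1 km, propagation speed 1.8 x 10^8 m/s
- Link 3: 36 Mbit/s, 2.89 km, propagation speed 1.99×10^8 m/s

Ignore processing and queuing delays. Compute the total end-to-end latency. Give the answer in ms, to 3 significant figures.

0.703 ms

Transmission delay per hop = L/R = 8000/36000000 = 0.222222 ms; 3 hops → 0.666667 ms.
Propagation delays (d/s per hop): 0.0153889, 0.00611111, 0.0145226 ms; sum = 0.0360226 ms.
End-to-end = 0.703 ms.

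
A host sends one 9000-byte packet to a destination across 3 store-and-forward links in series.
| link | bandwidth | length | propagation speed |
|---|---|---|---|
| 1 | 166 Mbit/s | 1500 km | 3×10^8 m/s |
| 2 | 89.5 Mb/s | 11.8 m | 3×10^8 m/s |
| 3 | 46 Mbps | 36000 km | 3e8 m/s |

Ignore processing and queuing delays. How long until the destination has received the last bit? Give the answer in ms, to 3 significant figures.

128 ms

L = 9000 × 8 = 72000 bits.
Transmission delays (L/R per hop): 0.433735, 0.804469, 1.56522 ms; sum = 2.80342 ms.
Propagation delays (d/s per hop): 5, 3.93333e-05, 120 ms; sum = 125 ms.
End-to-end = 128 ms.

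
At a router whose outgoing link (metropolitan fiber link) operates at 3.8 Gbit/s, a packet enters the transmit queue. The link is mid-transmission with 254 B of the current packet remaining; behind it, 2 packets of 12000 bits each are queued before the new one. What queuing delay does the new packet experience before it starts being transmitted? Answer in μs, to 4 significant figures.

Each queued packet: L/R = 12000/3800000000 = 3.15789 μs.
2 queued → 6.31579 μs.
Plus remaining 2032 bits of current packet: 0.534737 μs.
Queuing delay = 6.851 μs.

6.851 μs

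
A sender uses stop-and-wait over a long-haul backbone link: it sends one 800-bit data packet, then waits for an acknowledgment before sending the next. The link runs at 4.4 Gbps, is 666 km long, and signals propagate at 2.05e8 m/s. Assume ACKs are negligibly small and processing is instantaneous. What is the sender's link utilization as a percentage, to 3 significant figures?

t_tx = L/R = 800/4400000000 = 1.81818e-07 s.
t_prop = 666000/2.05e+08 = 0.00324878 s; RTT = 0.00649756 s.
Cycle = t_tx + RTT = 0.00649774 s.
Utilization = t_tx / cycle = 1.81818e-07/0.00649774 = 0.00280 %.

0.00280 %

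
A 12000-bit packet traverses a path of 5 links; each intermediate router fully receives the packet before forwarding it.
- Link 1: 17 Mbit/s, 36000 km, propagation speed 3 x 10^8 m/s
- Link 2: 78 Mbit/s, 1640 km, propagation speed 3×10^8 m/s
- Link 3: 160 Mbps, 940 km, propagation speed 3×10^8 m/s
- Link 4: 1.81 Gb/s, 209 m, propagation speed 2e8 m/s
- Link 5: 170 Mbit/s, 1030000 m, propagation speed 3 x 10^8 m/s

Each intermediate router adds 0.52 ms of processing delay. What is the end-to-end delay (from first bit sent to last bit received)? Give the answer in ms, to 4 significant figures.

135.1 ms

Transmission delays (L/R per hop): 0.705882, 0.153846, 0.075, 0.00662983, 0.0705882 ms; sum = 1.01195 ms.
Propagation delays (d/s per hop): 120, 5.46667, 3.13333, 0.001045, 3.43333 ms; sum = 132.034 ms.
Processing at 4 router(s): 4 × 0.52 ms = 2.08 ms.
End-to-end = 135.1 ms.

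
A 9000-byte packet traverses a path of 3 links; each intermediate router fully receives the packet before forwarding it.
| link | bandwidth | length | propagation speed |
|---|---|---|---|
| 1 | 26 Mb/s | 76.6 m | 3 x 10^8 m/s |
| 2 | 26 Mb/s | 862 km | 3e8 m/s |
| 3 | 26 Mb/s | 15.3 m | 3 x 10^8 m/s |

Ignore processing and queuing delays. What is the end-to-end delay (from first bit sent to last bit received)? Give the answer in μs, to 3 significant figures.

L = 9000 × 8 = 72000 bits.
Transmission delay per hop = L/R = 72000/26000000 = 2769.23 μs; 3 hops → 8307.69 μs.
Propagation delays (d/s per hop): 0.255333, 2873.33, 0.051 μs; sum = 2873.64 μs.
End-to-end = 11200 μs.

11200 μs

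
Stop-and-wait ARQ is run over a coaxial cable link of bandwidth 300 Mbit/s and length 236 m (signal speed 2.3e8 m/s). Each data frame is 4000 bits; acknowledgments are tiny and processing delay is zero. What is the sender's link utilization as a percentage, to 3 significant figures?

86.7 %

t_tx = L/R = 4000/300000000 = 1.33333e-05 s.
t_prop = 236/2.3e+08 = 1.02609e-06 s; RTT = 2.05217e-06 s.
Cycle = t_tx + RTT = 1.53855e-05 s.
Utilization = t_tx / cycle = 1.33333e-05/1.53855e-05 = 86.7 %.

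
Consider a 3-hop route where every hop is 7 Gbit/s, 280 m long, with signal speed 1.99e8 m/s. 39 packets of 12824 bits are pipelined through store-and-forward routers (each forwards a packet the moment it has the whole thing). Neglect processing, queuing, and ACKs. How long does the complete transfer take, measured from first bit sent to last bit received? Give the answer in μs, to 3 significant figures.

79.3 μs

Per-hop transmission t_tx = L/R = 12824/7000000000 = 1.832 μs.
Per-hop propagation t_prop = 280/199000000 = 1.40704 μs.
Pipeline fill: first packet needs 3·t_tx to clear all hops; remaining 38 packets each add one t_tx.
Total = (3+39-1)·t_tx + 3·t_prop = 41·1.832 + 3·1.40704 = 79.3 μs.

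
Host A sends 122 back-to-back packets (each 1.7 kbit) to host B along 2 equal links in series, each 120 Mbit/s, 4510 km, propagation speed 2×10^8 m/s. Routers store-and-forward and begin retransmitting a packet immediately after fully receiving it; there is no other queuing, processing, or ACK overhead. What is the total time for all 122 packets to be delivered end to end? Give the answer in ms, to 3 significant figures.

Per-hop transmission t_tx = L/R = 1700/120000000 = 0.0141667 ms.
Per-hop propagation t_prop = 4510000/200000000 = 22.55 ms.
Pipeline fill: first packet needs 2·t_tx to clear all hops; remaining 121 packets each add one t_tx.
Total = (2+122-1)·t_tx + 2·t_prop = 123·0.0141667 + 2·22.55 = 46.8 ms.

46.8 ms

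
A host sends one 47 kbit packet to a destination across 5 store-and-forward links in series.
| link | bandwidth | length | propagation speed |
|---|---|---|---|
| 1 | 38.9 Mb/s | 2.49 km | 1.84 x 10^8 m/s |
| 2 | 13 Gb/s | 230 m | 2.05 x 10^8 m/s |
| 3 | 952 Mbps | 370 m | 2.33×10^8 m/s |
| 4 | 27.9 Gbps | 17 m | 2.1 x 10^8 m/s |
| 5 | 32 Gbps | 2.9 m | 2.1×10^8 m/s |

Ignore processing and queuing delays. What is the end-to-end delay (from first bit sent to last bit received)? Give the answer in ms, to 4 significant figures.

1.281 ms

L = 47000 bits.
Transmission delays (L/R per hop): 1.20823, 0.00361538, 0.0493697, 0.00168459, 0.00146875 ms; sum = 1.26436 ms.
Propagation delays (d/s per hop): 0.0135326, 0.00112195, 0.00158798, 8.09524e-05, 1.38095e-05 ms; sum = 0.0163373 ms.
End-to-end = 1.281 ms.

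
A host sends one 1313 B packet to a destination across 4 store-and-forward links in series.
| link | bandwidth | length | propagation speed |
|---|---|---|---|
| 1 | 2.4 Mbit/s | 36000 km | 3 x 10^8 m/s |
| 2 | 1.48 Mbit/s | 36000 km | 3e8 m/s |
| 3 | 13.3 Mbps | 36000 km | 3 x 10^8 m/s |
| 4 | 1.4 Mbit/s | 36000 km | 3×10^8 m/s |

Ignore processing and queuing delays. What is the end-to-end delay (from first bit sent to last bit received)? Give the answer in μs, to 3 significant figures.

500000 μs

L = 1313 × 8 = 10504 bits.
Transmission delays (L/R per hop): 4376.67, 7097.3, 789.774, 7502.86 μs; sum = 19766.6 μs.
Propagation delays (d/s per hop): 120000, 120000, 120000, 120000 μs; sum = 480000 μs.
End-to-end = 500000 μs.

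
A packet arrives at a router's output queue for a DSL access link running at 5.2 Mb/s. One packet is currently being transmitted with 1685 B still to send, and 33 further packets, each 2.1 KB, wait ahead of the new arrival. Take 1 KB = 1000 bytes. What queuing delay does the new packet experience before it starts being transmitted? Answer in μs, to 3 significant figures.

109000 μs

Each queued packet: L/R = 16800/5200000 = 3230.77 μs.
33 queued → 106615 μs.
Plus remaining 13480 bits of current packet: 2592.31 μs.
Queuing delay = 109000 μs.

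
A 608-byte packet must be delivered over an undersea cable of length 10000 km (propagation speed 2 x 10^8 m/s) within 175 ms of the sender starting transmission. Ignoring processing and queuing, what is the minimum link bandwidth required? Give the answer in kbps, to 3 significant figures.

L = 4864 bits.
Propagation delay = 10000000 / 200000000 = 50 ms.
Transmission budget = 175 − 50 = 125 ms.
R ≥ L / t_tx = 4864 bits / 0.125 s = 38.9 kbps.

38.9 kbps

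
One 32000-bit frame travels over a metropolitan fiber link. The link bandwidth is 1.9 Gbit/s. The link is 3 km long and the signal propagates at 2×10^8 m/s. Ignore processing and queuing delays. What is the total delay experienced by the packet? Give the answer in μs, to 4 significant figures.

Transmission delay = L/R = 32000 / 1900000000 = 16.8421 μs.
Propagation delay = d/s = 3000 m / 200000000 m/s = 15 μs.
Total = 31.84 μs.

31.84 μs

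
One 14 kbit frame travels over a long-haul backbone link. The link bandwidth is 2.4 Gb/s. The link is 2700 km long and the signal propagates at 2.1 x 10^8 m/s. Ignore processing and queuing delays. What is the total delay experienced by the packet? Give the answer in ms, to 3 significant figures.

L = 14000 bits.
Transmission delay = L/R = 14000 / 2400000000 = 0.00583333 ms.
Propagation delay = d/s = 2700000 m / 210000000 m/s = 12.8571 ms.
Total = 12.9 ms.

12.9 ms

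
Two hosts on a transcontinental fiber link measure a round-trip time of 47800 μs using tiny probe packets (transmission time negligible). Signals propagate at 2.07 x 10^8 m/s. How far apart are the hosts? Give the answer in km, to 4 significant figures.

One-way propagation = RTT/2 = 23900 μs.
d = s × t = 2.07e+08 × 0.0239 = 4947 km.

4947 km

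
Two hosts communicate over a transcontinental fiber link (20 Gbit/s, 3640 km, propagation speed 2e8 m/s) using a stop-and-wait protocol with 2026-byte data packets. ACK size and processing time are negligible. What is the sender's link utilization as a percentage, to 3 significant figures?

t_tx = L/R = 16208/20000000000 = 8.104e-07 s.
t_prop = 3640000/200000000 = 0.0182 s; RTT = 0.0364 s.
Cycle = t_tx + RTT = 0.0364008 s.
Utilization = t_tx / cycle = 8.104e-07/0.0364008 = 0.00223 %.

0.00223 %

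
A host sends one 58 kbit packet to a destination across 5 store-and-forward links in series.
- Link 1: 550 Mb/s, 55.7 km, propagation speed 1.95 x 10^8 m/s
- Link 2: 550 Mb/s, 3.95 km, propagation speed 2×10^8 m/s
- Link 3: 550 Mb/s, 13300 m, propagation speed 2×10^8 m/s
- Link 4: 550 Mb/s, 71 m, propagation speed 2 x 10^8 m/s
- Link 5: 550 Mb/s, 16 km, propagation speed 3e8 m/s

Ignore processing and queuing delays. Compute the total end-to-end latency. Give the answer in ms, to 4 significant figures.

0.9529 ms

L = 58000 bits.
Transmission delay per hop = L/R = 58000/550000000 = 0.105455 ms; 5 hops → 0.527273 ms.
Propagation delays (d/s per hop): 0.285641, 0.01975, 0.0665, 0.000355, 0.0533333 ms; sum = 0.425579 ms.
End-to-end = 0.9529 ms.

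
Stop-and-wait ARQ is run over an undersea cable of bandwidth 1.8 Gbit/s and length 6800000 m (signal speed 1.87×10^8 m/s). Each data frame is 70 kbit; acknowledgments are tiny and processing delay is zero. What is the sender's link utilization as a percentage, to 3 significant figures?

t_tx = L/R = 70000/1800000000 = 3.88889e-05 s.
t_prop = 6800000/187000000 = 0.0363636 s; RTT = 0.0727273 s.
Cycle = t_tx + RTT = 0.0727662 s.
Utilization = t_tx / cycle = 3.88889e-05/0.0727662 = 0.0534 %.

0.0534 %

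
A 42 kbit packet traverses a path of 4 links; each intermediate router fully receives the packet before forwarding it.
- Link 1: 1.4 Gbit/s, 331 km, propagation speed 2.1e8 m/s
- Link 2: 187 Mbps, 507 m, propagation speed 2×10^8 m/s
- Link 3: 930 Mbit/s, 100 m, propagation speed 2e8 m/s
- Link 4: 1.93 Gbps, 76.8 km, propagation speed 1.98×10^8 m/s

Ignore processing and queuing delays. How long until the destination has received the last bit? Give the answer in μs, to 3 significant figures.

L = 42000 bits.
Transmission delays (L/R per hop): 30, 224.599, 45.1613, 21.7617 μs; sum = 321.522 μs.
Propagation delays (d/s per hop): 1576.19, 2.535, 0.5, 387.879 μs; sum = 1967.1 μs.
End-to-end = 2290 μs.

2290 μs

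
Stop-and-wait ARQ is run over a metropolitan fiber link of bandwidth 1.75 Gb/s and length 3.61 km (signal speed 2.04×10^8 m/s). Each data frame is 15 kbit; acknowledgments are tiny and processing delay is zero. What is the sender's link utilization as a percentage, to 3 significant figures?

19.5 %

t_tx = L/R = 15000/1750000000 = 8.57143e-06 s.
t_prop = 3610/204000000 = 1.76961e-05 s; RTT = 3.53922e-05 s.
Cycle = t_tx + RTT = 4.39636e-05 s.
Utilization = t_tx / cycle = 8.57143e-06/4.39636e-05 = 19.5 %.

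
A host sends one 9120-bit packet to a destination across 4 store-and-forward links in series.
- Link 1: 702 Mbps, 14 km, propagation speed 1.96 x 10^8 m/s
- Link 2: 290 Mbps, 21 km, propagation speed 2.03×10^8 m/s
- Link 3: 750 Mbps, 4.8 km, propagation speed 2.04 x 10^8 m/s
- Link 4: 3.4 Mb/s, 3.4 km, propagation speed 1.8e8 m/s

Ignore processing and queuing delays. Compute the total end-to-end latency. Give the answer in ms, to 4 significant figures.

Transmission delays (L/R per hop): 0.0129915, 0.0314483, 0.01216, 2.68235 ms; sum = 2.73895 ms.
Propagation delays (d/s per hop): 0.0714286, 0.103448, 0.0235294, 0.0188889 ms; sum = 0.217295 ms.
End-to-end = 2.956 ms.

2.956 ms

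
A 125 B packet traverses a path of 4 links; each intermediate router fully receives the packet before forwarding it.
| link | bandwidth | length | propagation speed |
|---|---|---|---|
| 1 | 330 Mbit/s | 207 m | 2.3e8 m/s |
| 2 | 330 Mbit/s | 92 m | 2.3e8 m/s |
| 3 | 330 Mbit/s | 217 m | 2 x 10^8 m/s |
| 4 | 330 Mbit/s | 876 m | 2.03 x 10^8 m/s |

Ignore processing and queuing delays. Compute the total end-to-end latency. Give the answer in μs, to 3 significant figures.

18.8 μs

L = 125 × 8 = 1000 bits.
Transmission delay per hop = L/R = 1000/330000000 = 3.0303 μs; 4 hops → 12.1212 μs.
Propagation delays (d/s per hop): 0.9, 0.4, 1.085, 4.31527 μs; sum = 6.70027 μs.
End-to-end = 18.8 μs.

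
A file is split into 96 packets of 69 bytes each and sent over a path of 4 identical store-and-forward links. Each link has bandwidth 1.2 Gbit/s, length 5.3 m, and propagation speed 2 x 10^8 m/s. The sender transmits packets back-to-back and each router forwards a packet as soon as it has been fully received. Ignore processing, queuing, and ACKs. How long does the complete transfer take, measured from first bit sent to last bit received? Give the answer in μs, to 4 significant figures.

45.65 μs

Per-hop transmission t_tx = L/R = 552/1200000000 = 0.46 μs.
Per-hop propagation t_prop = 5.3/200000000 = 0.0265 μs.
Pipeline fill: first packet needs 4·t_tx to clear all hops; remaining 95 packets each add one t_tx.
Total = (4+96-1)·t_tx + 4·t_prop = 99·0.46 + 4·0.0265 = 45.65 μs.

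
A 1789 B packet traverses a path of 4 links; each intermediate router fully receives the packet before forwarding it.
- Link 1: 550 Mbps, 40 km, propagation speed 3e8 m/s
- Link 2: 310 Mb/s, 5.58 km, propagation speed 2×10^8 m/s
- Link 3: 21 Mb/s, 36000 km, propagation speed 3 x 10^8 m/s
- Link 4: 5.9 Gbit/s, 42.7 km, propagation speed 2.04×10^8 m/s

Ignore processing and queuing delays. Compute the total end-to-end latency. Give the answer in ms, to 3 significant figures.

121 ms

L = 1789 × 8 = 14312 bits.
Transmission delays (L/R per hop): 0.0260218, 0.0461677, 0.681524, 0.00242576 ms; sum = 0.756139 ms.
Propagation delays (d/s per hop): 0.133333, 0.0279, 120, 0.209314 ms; sum = 120.371 ms.
End-to-end = 121 ms.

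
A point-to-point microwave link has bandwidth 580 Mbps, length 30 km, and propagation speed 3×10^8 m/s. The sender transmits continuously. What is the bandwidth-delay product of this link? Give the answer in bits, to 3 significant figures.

Propagation delay = 30000 / 300000000 = 0.0001 s.
BDP = R × t_prop = 580000000 × 0.0001 = 58000 bits.

58000 bits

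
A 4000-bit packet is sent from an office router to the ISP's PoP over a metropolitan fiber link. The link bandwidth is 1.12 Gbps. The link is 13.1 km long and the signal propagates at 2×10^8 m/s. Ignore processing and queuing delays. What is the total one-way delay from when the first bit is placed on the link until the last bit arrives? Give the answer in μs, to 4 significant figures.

Transmission delay = L/R = 4000 / 1120000000 = 3.57143 μs.
Propagation delay = d/s = 13100 m / 200000000 m/s = 65.5 μs.
Total = 69.07 μs.

69.07 μs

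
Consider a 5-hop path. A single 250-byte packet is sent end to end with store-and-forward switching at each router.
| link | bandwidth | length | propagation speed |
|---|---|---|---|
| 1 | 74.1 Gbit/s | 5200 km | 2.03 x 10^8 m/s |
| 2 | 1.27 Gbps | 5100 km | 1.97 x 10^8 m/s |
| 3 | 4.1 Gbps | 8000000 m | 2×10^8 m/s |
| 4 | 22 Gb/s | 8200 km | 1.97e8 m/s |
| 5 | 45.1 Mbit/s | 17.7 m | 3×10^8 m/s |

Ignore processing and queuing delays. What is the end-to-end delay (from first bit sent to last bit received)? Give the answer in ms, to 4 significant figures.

133.2 ms

L = 250 × 8 = 2000 bits.
Transmission delays (L/R per hop): 2.69906e-05, 0.0015748, 0.000487805, 9.09091e-05, 0.0443459 ms; sum = 0.0465264 ms.
Propagation delays (d/s per hop): 25.6158, 25.8883, 40, 41.6244, 5.9e-05 ms; sum = 133.129 ms.
End-to-end = 133.2 ms.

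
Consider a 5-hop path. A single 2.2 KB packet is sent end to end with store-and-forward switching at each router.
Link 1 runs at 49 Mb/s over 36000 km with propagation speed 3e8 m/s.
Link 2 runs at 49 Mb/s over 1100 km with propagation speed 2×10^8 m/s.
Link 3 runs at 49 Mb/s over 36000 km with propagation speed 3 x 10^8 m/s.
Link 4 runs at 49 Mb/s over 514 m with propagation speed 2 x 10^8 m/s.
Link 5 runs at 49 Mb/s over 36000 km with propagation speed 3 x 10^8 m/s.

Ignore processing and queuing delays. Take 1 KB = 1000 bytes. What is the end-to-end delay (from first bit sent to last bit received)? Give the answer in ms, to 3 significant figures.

367 ms

L = 17600 bits.
Transmission delay per hop = L/R = 17600/49000000 = 0.359184 ms; 5 hops → 1.79592 ms.
Propagation delays (d/s per hop): 120, 5.5, 120, 0.00257, 120 ms; sum = 365.503 ms.
End-to-end = 367 ms.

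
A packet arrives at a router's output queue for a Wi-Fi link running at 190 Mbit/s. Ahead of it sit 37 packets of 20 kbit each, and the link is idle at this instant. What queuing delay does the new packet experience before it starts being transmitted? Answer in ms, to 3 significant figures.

Each queued packet: L/R = 20000/190000000 = 0.105263 ms.
37 queued → 3.89474 ms.
Queuing delay = 3.89 ms.

3.89 ms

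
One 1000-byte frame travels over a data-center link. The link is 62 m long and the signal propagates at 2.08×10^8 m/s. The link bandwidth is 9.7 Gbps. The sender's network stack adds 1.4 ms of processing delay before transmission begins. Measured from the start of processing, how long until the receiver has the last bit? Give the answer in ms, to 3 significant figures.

L = 1000 × 8 = 8000 bits.
Transmission delay = L/R = 8000 / 9700000000 = 0.000824742 ms.
Propagation delay = d/s = 62 m / 208000000 m/s = 0.000298077 ms.
Plus processing delay 1.4 ms = 1.4 ms.
Total = 1.40 ms.

1.40 ms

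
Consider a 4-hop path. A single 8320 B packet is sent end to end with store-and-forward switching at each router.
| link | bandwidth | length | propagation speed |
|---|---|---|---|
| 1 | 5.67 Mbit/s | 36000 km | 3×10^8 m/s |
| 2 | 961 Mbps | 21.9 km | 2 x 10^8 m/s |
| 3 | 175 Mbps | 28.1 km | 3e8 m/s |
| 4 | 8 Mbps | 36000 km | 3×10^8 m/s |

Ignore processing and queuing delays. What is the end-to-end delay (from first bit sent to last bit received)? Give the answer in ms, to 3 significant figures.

L = 8320 × 8 = 66560 bits.
Transmission delays (L/R per hop): 11.739, 0.0692612, 0.380343, 8.32 ms; sum = 20.5086 ms.
Propagation delays (d/s per hop): 120, 0.1095, 0.0936667, 120 ms; sum = 240.203 ms.
End-to-end = 261 ms.

261 ms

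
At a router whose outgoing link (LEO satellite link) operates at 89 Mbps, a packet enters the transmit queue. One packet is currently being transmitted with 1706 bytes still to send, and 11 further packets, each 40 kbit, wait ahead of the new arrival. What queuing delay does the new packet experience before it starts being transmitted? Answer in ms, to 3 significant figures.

Each queued packet: L/R = 40000/89000000 = 0.449438 ms.
11 queued → 4.94382 ms.
Plus remaining 13648 bits of current packet: 0.153348 ms.
Queuing delay = 5.10 ms.

5.10 ms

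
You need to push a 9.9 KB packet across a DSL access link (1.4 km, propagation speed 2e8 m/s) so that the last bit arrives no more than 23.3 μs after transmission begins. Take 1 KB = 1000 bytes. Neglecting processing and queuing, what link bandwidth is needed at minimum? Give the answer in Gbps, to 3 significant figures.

4.86 Gbps

L = 79200 bits.
Propagation delay = 1400 / 200000000 = 7 μs.
Transmission budget = 23.3 − 7 = 16.3 μs.
R ≥ L / t_tx = 79200 bits / 1.63e-05 s = 4.86 Gbps.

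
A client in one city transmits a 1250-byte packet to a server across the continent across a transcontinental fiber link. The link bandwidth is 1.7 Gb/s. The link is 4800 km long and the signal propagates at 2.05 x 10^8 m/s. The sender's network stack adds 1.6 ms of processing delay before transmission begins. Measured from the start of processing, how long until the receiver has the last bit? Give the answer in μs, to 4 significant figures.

L = 1250 × 8 = 10000 bits.
Transmission delay = L/R = 10000 / 1700000000 = 5.88235 μs.
Propagation delay = d/s = 4800000 m / 2.05e+08 m/s = 23414.6 μs.
Plus processing delay 1.6 ms = 1600 μs.
Total = 25020 μs.

25020 μs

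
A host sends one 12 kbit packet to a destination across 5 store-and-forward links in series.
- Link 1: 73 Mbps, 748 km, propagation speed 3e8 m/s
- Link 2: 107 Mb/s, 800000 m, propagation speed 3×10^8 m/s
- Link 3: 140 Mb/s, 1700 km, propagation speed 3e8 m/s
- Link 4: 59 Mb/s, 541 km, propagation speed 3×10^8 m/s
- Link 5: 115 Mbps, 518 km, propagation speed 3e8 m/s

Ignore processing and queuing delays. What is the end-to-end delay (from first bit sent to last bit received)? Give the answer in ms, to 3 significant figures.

L = 12000 bits.
Transmission delays (L/R per hop): 0.164384, 0.11215, 0.0857143, 0.20339, 0.104348 ms; sum = 0.669985 ms.
Propagation delays (d/s per hop): 2.49333, 2.66667, 5.66667, 1.80333, 1.72667 ms; sum = 14.3567 ms.
End-to-end = 15.0 ms.

15.0 ms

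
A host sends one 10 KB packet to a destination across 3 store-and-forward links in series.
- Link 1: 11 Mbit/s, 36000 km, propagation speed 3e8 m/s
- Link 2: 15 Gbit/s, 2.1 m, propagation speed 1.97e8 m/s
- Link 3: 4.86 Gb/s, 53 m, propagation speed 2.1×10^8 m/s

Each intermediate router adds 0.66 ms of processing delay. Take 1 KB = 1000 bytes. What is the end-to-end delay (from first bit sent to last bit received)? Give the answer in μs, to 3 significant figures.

129000 μs

L = 80000 bits.
Transmission delays (L/R per hop): 7272.73, 5.33333, 16.4609 μs; sum = 7294.52 μs.
Propagation delays (d/s per hop): 120000, 0.0106599, 0.252381 μs; sum = 120000 μs.
Processing at 2 router(s): 2 × 0.66 ms = 1320 μs.
End-to-end = 129000 μs.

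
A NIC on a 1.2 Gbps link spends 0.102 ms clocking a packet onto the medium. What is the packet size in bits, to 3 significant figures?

122000 bits

L = R × t_tx = 1200000000 b/s × 0.000102 s = 122400 bits.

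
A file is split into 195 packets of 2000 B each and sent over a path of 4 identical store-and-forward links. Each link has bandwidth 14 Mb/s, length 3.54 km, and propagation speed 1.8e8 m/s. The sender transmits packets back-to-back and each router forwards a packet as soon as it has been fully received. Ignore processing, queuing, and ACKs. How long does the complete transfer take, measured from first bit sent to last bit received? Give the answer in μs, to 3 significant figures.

Per-hop transmission t_tx = L/R = 16000/14000000 = 1142.86 μs.
Per-hop propagation t_prop = 3540/180000000 = 19.6667 μs.
Pipeline fill: first packet needs 4·t_tx to clear all hops; remaining 194 packets each add one t_tx.
Total = (4+195-1)·t_tx + 4·t_prop = 198·1142.86 + 4·19.6667 = 226000 μs.

226000 μs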